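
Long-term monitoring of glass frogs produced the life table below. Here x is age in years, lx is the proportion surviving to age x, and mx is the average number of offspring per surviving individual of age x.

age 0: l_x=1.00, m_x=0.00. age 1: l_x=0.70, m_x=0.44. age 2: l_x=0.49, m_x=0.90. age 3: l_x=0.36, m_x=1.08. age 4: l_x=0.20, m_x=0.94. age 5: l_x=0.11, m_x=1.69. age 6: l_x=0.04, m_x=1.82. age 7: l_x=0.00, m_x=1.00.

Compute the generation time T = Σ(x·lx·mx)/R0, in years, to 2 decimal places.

2.82

lx·mx: 0, 0.308, 0.441, 0.3888, 0.188, 0.1859, 0.0728, 0 → R0 = 1.5845
x·lx·mx: 0, 0.308, 0.882, 1.1664, 0.752, 0.9295, 0.4368, 0 → Σ = 4.4747
T = 4.4747 / 1.5845 = 2.824045… → 2.82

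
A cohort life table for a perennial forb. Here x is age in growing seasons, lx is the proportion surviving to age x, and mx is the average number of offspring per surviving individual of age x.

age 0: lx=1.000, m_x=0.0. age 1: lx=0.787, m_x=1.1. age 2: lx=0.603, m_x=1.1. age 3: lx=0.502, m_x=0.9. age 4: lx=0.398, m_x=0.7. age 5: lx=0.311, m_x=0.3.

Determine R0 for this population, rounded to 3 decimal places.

lx·mx by age: 0, 0.8657, 0.6633, 0.4518, 0.2786, 0.0933
R0 = Σ lx·mx = 2.3527 → 2.353

2.353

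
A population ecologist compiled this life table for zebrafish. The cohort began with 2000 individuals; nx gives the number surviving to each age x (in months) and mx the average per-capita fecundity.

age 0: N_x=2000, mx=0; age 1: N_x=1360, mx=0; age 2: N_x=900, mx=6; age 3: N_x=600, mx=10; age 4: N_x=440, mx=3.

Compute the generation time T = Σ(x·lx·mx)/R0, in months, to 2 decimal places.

2.68

lx = nx/n0 = nx/2000: 1, 0.68, 0.45, 0.3, 0.22
lx·mx: 0, 0, 2.7, 3, 0.66 → R0 = 6.36
x·lx·mx: 0, 0, 5.4, 9, 2.64 → Σ = 17.04
T = 17.04 / 6.36 = 2.679245… → 2.68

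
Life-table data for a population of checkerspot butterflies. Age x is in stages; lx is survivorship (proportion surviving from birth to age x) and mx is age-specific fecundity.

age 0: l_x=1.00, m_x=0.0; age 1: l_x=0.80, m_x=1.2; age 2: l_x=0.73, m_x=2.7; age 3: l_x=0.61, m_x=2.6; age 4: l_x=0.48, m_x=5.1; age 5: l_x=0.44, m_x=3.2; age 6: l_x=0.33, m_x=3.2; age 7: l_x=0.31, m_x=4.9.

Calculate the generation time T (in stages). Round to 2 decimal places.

3.97

lx·mx: 0, 0.96, 1.971, 1.586, 2.448, 1.408, 1.056, 1.519 → R0 = 10.948
x·lx·mx: 0, 0.96, 3.942, 4.758, 9.792, 7.04, 6.336, 10.633 → Σ = 43.461
T = 43.461 / 10.948 = 3.969766… → 3.97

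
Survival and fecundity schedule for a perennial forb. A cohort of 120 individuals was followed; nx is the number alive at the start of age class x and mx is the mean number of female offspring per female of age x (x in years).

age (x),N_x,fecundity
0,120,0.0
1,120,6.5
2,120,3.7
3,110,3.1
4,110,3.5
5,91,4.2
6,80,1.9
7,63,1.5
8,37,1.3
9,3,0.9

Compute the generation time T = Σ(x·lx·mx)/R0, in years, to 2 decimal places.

lx = nx/n0 = nx/120: 1, 1, 1, 0.91667…, 0.91667…, 0.75833…, 0.66667…, 0.525, 0.30833…, 0.025
lx·mx: 0, 6.5, 3.7, 2.841667…, 3.208333…, 3.185…, 1.266667…, 0.7875, 0.400833…, 0.0225 → R0 = 21.9125…
x·lx·mx: 0, 6.5, 7.4, 8.525…, 12.833333…, 15.925…, 7.6…, 5.5125, 3.206667…, 0.2025 → Σ = 67.705…
T = 67.705… / 21.9125… = 3.089789… → 3.09

3.09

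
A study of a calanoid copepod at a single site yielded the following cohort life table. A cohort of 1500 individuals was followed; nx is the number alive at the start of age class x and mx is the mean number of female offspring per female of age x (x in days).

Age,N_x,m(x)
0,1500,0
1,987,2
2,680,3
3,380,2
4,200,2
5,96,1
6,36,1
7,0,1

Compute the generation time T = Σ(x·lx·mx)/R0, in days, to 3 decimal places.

2.003

lx = nx/n0 = nx/1500: 1, 0.658, 0.45333…, 0.25333…, 0.13333…, 0.064, 0.024, 0
lx·mx: 0, 1.316, 1.36…, 0.506667…, 0.266667…, 0.064, 0.024, 0 → R0 = 3.537333…
x·lx·mx: 0, 1.316, 2.72…, 1.52…, 1.066667…, 0.32, 0.144, 0 → Σ = 7.086667…
T = 7.086667… / 3.537333… = 2.003392… → 2.003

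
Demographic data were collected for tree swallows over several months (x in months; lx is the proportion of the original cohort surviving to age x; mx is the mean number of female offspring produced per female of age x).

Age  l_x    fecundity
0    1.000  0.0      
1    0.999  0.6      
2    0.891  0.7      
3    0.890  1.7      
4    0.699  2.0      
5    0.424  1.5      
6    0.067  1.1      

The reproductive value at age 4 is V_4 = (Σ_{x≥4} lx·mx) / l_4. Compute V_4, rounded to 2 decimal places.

lx·mx for x ≥ 4: 1.398, 0.636, 0.0737 → sum = 2.1077
V_4 = 2.1077 / l_4 = 2.1077 / 0.699 = 3.015308… → 3.02

3.02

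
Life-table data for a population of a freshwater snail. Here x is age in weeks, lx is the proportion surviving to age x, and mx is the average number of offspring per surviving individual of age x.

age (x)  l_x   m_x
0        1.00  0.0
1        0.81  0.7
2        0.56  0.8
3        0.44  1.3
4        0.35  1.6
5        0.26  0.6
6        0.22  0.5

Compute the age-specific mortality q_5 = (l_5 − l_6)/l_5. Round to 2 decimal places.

q_5 = (l_5 − l_6) / l_5 = (0.26 − 0.22) / 0.26
     = 0.04 / 0.26 = 0.153846… → 0.15

0.15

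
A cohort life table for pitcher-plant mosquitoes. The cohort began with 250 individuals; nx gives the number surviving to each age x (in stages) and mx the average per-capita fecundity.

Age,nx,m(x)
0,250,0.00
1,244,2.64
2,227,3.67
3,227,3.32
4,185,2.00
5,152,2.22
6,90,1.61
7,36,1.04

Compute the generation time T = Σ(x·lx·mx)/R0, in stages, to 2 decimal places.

lx = nx/n0 = nx/250: 1, 0.976, 0.908, 0.908, 0.74, 0.608, 0.36, 0.144
lx·mx: 0, 2.57664, 3.33236, 3.01456, 1.48, 1.34976, 0.5796, 0.14976 → R0 = 12.48268
x·lx·mx: 0, 2.57664, 6.66472, 9.04368, 5.92, 6.7488, 3.4776, 1.04832 → Σ = 35.47976
T = 35.47976 / 12.48268 = 2.842319… → 2.84

2.84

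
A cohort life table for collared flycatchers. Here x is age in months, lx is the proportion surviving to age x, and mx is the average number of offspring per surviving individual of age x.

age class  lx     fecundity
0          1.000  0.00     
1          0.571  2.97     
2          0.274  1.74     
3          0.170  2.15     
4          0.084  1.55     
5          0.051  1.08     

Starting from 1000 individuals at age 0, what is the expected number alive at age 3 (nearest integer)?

Expected survivors = N0 · l_3 = 1000 × 0.170 = 170 → 170

170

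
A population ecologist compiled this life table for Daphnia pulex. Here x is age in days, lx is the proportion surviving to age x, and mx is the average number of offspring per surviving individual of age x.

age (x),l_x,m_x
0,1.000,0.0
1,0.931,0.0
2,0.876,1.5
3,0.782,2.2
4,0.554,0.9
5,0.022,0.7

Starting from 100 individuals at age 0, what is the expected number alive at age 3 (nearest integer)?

78

Expected survivors = N0 · l_3 = 100 × 0.782 = 78.2 → 78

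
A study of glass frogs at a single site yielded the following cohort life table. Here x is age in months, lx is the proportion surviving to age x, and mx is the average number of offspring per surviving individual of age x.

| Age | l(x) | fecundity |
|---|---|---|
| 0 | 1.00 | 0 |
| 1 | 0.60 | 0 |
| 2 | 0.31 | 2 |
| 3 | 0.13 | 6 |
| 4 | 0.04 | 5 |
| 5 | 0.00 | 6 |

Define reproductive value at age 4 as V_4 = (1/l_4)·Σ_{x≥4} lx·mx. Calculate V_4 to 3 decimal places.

5.000

lx·mx for x ≥ 4: 0.2, 0 → sum = 0.2
V_4 = 0.2 / l_4 = 0.2 / 0.04 = 5 → 5.000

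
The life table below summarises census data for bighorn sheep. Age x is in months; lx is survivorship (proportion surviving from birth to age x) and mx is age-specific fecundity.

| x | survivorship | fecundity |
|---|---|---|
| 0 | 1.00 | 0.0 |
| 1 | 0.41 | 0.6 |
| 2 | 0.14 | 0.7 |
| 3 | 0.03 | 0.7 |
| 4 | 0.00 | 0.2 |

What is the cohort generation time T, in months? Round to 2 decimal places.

lx·mx: 0, 0.246, 0.098, 0.021, 0 → R0 = 0.365
x·lx·mx: 0, 0.246, 0.196, 0.063, 0 → Σ = 0.505
T = 0.505 / 0.365 = 1.383562… → 1.38

1.38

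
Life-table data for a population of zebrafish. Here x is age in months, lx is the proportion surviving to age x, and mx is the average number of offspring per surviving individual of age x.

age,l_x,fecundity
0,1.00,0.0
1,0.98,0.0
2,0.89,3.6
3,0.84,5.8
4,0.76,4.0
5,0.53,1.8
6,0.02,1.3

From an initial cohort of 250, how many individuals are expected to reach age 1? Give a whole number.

Expected survivors = N0 · l_1 = 250 × 0.98 = 245 → 245

245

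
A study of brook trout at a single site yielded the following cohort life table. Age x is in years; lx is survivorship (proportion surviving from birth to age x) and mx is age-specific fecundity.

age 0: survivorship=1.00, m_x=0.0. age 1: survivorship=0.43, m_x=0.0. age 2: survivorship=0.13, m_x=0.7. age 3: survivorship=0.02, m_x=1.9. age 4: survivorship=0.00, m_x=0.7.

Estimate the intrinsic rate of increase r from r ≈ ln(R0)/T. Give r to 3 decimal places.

R0 = Σ lx·mx = 0 + 0 + 0.091 + 0.038 + 0 = 0.129
Σ x·lx·mx = 0.296; T = 0.296/0.129 = 2.29457…
r ≈ ln(R0)/T = ln(0.129)/2.29457… = -0.89252… → -0.893

-0.893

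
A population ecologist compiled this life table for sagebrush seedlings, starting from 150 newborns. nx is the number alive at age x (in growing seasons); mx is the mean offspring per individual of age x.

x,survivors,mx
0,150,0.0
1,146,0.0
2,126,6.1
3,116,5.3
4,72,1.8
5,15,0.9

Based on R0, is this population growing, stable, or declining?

growing

lx = nx/n0 = nx/150: 1, 0.97333…, 0.84, 0.77333…, 0.48, 0.1
R0 = Σ lx·mx = 0 + 0 + 5.124 + 4.098667… + 0.864 + 0.09 = 10.176667…
R0 > 1, so the population is growing.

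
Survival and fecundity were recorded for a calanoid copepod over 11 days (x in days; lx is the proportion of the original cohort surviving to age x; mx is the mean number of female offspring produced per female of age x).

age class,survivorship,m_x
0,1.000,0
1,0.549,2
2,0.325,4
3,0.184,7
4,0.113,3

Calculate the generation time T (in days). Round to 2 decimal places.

lx·mx: 0, 1.098, 1.3, 1.288, 0.339 → R0 = 4.025
x·lx·mx: 0, 1.098, 2.6, 3.864, 1.356 → Σ = 8.918
T = 8.918 / 4.025 = 2.215652… → 2.22

2.22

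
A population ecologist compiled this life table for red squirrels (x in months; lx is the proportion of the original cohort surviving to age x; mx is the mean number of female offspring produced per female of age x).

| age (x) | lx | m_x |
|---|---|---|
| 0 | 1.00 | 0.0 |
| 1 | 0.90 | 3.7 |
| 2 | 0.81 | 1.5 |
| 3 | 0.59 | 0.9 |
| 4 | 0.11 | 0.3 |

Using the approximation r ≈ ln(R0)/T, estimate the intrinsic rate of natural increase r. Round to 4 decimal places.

R0 = Σ lx·mx = 0 + 3.33 + 1.215 + 0.531 + 0.033 = 5.109
Σ x·lx·mx = 7.485; T = 7.485/5.109 = 1.46506…
r ≈ ln(R0)/T = ln(5.109)/1.46506… = 1.113266… → 1.1133

1.1133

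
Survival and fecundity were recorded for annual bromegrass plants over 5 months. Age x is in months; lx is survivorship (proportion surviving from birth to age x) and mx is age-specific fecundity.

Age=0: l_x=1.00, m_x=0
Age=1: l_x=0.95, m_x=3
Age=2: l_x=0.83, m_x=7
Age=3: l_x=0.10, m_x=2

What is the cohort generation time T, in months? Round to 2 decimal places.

1.70

lx·mx: 0, 2.85, 5.81, 0.2 → R0 = 8.86
x·lx·mx: 0, 2.85, 11.62, 0.6 → Σ = 15.07
T = 15.07 / 8.86 = 1.700903… → 1.70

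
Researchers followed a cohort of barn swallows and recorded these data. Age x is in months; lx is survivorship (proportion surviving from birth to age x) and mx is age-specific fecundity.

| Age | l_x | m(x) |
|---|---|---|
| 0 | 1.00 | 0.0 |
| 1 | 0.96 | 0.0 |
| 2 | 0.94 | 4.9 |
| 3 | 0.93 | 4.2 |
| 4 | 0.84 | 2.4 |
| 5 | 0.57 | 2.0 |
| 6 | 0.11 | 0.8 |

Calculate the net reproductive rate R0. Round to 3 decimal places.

11.756

lx·mx by age: 0, 0, 4.606, 3.906, 2.016, 1.14, 0.088
R0 = Σ lx·mx = 11.756 → 11.756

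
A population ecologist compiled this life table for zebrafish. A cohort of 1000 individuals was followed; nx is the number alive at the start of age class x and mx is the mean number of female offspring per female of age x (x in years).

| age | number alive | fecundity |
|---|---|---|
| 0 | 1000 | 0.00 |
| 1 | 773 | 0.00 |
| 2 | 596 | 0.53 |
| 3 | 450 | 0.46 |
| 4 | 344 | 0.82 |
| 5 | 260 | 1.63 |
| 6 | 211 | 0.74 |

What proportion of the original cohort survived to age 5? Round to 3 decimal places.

l_5 = n_5/n_0 = 260/1000 = 0.26 → 0.260

0.260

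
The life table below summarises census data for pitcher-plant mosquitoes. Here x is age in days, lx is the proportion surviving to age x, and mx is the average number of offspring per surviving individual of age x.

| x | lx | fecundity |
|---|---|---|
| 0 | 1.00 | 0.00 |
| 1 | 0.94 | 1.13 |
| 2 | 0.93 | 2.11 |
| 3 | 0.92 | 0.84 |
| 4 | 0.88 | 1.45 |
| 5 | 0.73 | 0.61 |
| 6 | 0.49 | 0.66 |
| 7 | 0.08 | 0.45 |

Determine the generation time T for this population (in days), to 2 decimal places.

2.86

lx·mx: 0, 1.0622, 1.9623, 0.7728, 1.276, 0.4453, 0.3234, 0.036 → R0 = 5.878
x·lx·mx: 0, 1.0622, 3.9246, 2.3184, 5.104, 2.2265, 1.9404, 0.252 → Σ = 16.8281
T = 16.8281 / 5.878 = 2.862896… → 2.86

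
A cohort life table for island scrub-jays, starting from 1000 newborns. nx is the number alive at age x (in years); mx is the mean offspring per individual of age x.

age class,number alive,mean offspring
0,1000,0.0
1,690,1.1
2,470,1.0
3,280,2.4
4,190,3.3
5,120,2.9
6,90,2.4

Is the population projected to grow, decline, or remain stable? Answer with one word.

lx = nx/n0 = nx/1000: 1, 0.69, 0.47, 0.28, 0.19, 0.12, 0.09
R0 = Σ lx·mx = 0 + 0.759 + 0.47 + 0.672 + 0.627 + 0.348 + 0.216 = 3.092
R0 > 1, so the population is growing.

growing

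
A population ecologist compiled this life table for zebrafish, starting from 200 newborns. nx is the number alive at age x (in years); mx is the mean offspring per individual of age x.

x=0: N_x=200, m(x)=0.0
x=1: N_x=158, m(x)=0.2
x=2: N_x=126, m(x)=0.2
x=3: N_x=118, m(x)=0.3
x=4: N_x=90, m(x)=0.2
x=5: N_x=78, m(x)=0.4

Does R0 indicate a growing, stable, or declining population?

declining

lx = nx/n0 = nx/200: 1, 0.79, 0.63, 0.59, 0.45, 0.39
R0 = Σ lx·mx = 0 + 0.158 + 0.126 + 0.177 + 0.09 + 0.156 = 0.707
R0 < 1, so the population is declining.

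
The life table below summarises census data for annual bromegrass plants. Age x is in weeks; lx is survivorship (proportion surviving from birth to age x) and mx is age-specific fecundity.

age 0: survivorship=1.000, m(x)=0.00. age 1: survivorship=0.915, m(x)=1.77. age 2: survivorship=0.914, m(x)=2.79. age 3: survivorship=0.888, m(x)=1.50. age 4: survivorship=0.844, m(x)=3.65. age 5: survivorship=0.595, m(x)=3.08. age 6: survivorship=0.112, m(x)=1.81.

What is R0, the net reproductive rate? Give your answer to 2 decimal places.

10.62

lx·mx by age: 0, 1.61955, 2.55006, 1.332, 3.0806, 1.8326, 0.20272
R0 = Σ lx·mx = 10.61753 → 10.62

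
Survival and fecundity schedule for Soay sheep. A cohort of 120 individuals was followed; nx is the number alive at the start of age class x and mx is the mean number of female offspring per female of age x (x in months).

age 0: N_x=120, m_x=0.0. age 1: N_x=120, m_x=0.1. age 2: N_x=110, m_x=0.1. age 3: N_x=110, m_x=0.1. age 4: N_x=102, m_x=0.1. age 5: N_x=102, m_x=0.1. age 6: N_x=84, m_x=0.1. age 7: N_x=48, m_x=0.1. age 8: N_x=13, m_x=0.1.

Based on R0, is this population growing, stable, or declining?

lx = nx/n0 = nx/120: 1, 1, 0.91667…, 0.91667…, 0.85, 0.85, 0.7, 0.4, 0.10833…
R0 = Σ lx·mx = 0 + 0.1 + 0.091667… + 0.091667… + 0.085 + 0.085 + 0.07 + 0.04 + 0.010833… = 0.574167…
R0 < 1, so the population is declining.

declining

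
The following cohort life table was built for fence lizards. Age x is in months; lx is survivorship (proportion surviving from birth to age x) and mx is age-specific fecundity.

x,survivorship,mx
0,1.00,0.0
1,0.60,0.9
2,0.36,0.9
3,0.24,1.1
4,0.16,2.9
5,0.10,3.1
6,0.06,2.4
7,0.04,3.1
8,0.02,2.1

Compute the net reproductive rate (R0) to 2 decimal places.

lx·mx by age: 0, 0.54, 0.324, 0.264, 0.464, 0.31, 0.144, 0.124, 0.042
R0 = Σ lx·mx = 2.212 → 2.21

2.21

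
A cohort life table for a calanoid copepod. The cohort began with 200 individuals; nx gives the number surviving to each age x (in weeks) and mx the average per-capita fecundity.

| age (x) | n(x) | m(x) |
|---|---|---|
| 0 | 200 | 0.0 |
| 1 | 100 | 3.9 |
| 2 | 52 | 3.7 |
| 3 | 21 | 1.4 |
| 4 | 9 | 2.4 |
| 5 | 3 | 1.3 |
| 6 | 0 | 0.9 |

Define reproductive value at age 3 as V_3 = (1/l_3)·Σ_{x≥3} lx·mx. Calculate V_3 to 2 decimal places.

2.61

lx = nx/n0 = nx/200: 1, 0.5, 0.26, 0.105, 0.045, 0.015, 0
lx·mx for x ≥ 3: 0.147, 0.108, 0.0195, 0 → sum = 0.2745
V_3 = 0.2745 / l_3 = 0.2745 / 0.105 = 2.614286… → 2.61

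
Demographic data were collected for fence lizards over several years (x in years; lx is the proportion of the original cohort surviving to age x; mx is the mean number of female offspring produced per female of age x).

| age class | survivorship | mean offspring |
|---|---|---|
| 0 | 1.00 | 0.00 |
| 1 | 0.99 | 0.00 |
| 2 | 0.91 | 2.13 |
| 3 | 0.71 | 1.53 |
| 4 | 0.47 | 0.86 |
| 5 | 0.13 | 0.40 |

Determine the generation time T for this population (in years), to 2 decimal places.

lx·mx: 0, 0, 1.9383, 1.0863, 0.4042, 0.052 → R0 = 3.4808
x·lx·mx: 0, 0, 3.8766, 3.2589, 1.6168, 0.26 → Σ = 9.0123
T = 9.0123 / 3.4808 = 2.589146… → 2.59

2.59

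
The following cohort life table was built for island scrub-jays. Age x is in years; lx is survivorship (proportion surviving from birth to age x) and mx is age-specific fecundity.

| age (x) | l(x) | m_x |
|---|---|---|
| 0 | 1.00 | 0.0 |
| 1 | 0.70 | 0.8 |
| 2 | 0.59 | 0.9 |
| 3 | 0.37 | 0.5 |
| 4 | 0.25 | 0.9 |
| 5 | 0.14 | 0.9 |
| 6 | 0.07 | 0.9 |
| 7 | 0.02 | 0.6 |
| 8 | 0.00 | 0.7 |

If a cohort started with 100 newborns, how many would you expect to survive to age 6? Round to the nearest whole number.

7

Expected survivors = N0 · l_6 = 100 × 0.07 = 7 → 7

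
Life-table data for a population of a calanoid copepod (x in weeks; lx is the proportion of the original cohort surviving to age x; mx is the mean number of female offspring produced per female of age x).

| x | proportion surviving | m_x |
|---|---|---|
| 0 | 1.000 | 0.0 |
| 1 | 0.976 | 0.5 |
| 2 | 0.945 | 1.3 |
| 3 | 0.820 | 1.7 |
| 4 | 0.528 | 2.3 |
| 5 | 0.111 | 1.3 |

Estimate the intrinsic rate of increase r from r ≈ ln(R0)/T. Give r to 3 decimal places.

0.527

R0 = Σ lx·mx = 0 + 0.488 + 1.2285 + 1.394 + 1.2144 + 0.1443 = 4.4692
Σ x·lx·mx = 12.7061; T = 12.7061/4.4692 = 2.84304…
r ≈ ln(R0)/T = ln(4.4692)/2.84304… = 0.52662… → 0.527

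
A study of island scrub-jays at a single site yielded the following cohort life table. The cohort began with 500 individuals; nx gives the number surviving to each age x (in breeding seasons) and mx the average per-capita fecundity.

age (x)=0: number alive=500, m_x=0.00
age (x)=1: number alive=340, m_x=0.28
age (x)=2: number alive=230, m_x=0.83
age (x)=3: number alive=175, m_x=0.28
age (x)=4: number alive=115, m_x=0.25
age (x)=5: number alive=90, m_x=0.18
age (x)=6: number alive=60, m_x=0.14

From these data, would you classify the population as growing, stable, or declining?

declining

lx = nx/n0 = nx/500: 1, 0.68, 0.46, 0.35, 0.23, 0.18, 0.12
R0 = Σ lx·mx = 0 + 0.1904 + 0.3818 + 0.098 + 0.0575 + 0.0324 + 0.0168 = 0.7769
R0 < 1, so the population is declining.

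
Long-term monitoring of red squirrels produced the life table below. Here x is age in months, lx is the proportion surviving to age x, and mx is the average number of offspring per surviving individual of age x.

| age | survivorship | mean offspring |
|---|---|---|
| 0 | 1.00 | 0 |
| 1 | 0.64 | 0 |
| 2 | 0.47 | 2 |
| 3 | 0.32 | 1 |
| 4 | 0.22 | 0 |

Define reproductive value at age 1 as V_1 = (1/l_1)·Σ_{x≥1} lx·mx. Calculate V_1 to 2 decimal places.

lx·mx for x ≥ 1: 0, 0.94, 0.32, 0 → sum = 1.26
V_1 = 1.26 / l_1 = 1.26 / 0.64 = 1.96875 → 1.97

1.97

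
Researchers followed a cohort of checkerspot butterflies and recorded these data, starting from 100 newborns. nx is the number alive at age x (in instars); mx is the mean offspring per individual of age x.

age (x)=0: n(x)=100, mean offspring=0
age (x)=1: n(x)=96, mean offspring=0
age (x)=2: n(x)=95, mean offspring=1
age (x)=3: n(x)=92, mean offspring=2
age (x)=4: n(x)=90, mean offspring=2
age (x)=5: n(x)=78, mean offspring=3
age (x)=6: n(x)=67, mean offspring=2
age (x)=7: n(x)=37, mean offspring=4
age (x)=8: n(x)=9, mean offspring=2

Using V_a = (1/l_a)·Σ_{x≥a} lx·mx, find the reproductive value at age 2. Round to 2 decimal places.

10.45

lx = nx/n0 = nx/100: 1, 0.96, 0.95, 0.92, 0.9, 0.78, 0.67, 0.37, 0.09
lx·mx for x ≥ 2: 0.95, 1.84, 1.8, 2.34, 1.34, 1.48, 0.18 → sum = 9.93
V_2 = 9.93 / l_2 = 9.93 / 0.95 = 10.452632… → 10.45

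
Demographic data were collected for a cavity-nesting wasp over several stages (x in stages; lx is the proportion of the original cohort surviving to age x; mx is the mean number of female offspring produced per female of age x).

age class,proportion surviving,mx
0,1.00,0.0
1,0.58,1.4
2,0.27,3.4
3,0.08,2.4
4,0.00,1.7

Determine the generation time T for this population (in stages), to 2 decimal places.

lx·mx: 0, 0.812, 0.918, 0.192, 0 → R0 = 1.922
x·lx·mx: 0, 0.812, 1.836, 0.576, 0 → Σ = 3.224
T = 3.224 / 1.922 = 1.677419… → 1.68

1.68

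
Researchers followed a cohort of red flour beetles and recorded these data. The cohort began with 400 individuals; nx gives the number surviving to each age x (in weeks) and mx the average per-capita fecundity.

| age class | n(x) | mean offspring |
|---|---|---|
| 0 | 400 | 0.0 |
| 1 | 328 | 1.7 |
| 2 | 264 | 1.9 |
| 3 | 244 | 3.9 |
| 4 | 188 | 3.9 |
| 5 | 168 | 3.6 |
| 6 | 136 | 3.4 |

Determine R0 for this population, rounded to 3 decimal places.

9.528

lx = nx/n0 = nx/400: 1, 0.82, 0.66, 0.61, 0.47, 0.42, 0.34
lx·mx by age: 0, 1.394, 1.254, 2.379, 1.833, 1.512, 1.156
R0 = Σ lx·mx = 9.528 → 9.528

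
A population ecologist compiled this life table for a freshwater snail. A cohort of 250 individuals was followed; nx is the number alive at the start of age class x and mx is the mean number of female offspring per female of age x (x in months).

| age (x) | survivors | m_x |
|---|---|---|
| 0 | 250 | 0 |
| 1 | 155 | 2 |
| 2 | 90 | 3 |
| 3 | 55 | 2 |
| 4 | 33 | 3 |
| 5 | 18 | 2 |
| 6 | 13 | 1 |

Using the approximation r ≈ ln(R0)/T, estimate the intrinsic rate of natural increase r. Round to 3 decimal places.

lx = nx/n0 = nx/250: 1, 0.62, 0.36, 0.22, 0.132, 0.072, 0.052
R0 = Σ lx·mx = 0 + 1.24 + 1.08 + 0.44 + 0.396 + 0.144 + 0.052 = 3.352
Σ x·lx·mx = 7.336; T = 7.336/3.352 = 2.18854…
r ≈ ln(R0)/T = ln(3.352)/2.18854… = 0.55268… → 0.553

0.553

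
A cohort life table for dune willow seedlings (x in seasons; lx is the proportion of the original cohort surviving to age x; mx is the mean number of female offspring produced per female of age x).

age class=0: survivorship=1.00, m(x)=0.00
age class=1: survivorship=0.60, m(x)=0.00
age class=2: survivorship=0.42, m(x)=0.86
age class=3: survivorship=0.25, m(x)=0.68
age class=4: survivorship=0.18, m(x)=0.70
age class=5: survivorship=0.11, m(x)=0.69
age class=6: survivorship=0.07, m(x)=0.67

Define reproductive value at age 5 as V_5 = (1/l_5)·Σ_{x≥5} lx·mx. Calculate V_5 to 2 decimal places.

1.12

lx·mx for x ≥ 5: 0.0759, 0.0469 → sum = 0.1228
V_5 = 0.1228 / l_5 = 0.1228 / 0.11 = 1.116364… → 1.12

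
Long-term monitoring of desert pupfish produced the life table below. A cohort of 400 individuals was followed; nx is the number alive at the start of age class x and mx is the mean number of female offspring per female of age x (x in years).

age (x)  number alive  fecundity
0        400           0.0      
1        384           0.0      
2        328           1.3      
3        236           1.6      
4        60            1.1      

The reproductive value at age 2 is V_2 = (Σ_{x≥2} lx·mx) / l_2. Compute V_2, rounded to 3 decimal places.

2.652

lx = nx/n0 = nx/400: 1, 0.96, 0.82, 0.59, 0.15
lx·mx for x ≥ 2: 1.066, 0.944, 0.165 → sum = 2.175
V_2 = 2.175 / l_2 = 2.175 / 0.82 = 2.652439… → 2.652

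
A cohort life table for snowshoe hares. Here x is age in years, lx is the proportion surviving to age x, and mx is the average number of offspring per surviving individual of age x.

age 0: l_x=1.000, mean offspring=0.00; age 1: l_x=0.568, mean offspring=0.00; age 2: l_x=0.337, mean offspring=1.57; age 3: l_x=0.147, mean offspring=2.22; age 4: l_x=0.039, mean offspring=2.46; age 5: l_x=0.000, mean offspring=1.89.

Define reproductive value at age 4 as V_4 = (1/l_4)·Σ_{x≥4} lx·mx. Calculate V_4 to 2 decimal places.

lx·mx for x ≥ 4: 0.09594, 0 → sum = 0.09594
V_4 = 0.09594 / l_4 = 0.09594 / 0.039 = 2.46 → 2.46

2.46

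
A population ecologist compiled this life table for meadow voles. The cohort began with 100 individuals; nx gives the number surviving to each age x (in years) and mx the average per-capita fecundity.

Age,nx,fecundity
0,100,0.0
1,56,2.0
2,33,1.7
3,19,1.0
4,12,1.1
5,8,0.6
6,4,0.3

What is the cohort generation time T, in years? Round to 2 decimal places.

1.77

lx = nx/n0 = nx/100: 1, 0.56, 0.33, 0.19, 0.12, 0.08, 0.04
lx·mx: 0, 1.12, 0.561, 0.19, 0.132, 0.048, 0.012 → R0 = 2.063
x·lx·mx: 0, 1.12, 1.122, 0.57, 0.528, 0.24, 0.072 → Σ = 3.652
T = 3.652 / 2.063 = 1.770238… → 1.77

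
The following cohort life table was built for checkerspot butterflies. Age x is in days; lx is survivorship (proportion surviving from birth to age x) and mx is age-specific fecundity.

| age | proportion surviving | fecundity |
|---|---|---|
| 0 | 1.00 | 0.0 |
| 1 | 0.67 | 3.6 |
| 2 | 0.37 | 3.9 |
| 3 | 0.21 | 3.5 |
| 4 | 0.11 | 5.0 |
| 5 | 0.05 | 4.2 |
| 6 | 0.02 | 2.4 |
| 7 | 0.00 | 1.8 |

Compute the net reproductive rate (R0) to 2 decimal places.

5.40

lx·mx by age: 0, 2.412, 1.443, 0.735, 0.55, 0.21, 0.048, 0
R0 = Σ lx·mx = 5.398 → 5.40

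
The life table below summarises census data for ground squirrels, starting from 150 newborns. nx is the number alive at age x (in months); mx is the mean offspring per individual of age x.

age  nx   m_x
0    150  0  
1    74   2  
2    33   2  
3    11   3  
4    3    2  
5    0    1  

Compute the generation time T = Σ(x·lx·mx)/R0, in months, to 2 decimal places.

lx = nx/n0 = nx/150: 1, 0.49333…, 0.22, 0.07333…, 0.02, 0
lx·mx: 0, 0.986667…, 0.44, 0.22…, 0.04, 0 → R0 = 1.686667…
x·lx·mx: 0, 0.986667…, 0.88, 0.66…, 0.16, 0 → Σ = 2.686667…
T = 2.686667… / 1.686667… = 1.592885… → 1.59

1.59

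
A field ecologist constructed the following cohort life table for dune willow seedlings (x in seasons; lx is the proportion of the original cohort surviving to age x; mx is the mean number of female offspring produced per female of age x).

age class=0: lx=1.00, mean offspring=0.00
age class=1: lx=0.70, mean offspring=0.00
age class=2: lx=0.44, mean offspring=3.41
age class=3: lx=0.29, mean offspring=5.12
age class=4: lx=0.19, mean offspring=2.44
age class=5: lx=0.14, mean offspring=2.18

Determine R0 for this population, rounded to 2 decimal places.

3.75

lx·mx by age: 0, 0, 1.5004, 1.4848, 0.4636, 0.3052
R0 = Σ lx·mx = 3.754 → 3.75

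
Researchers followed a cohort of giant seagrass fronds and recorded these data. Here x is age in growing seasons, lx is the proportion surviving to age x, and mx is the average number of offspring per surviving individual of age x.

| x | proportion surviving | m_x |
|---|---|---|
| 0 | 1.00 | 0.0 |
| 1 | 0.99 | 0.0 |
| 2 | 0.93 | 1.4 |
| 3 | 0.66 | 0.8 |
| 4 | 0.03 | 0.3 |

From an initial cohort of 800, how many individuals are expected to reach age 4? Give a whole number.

24

Expected survivors = N0 · l_4 = 800 × 0.03 = 24 → 24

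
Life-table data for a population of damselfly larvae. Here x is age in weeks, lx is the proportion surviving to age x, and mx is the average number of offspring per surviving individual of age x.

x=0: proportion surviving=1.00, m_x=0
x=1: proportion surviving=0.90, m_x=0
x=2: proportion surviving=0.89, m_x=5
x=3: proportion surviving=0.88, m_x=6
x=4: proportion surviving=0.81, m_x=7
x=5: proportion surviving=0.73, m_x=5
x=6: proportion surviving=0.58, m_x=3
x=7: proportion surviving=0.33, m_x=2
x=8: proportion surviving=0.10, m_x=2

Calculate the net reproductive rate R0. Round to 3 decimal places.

21.650

lx·mx by age: 0, 0, 4.45, 5.28, 5.67, 3.65, 1.74, 0.66, 0.2
R0 = Σ lx·mx = 21.65 → 21.650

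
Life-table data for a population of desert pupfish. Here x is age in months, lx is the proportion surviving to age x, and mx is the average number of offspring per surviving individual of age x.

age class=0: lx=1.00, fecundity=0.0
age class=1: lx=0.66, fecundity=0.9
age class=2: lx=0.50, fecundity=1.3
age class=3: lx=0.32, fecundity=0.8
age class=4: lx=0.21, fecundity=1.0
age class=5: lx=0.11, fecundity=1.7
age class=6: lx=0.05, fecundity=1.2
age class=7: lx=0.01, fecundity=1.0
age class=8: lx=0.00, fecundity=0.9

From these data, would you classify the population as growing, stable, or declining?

R0 = Σ lx·mx = 0 + 0.594 + 0.65 + 0.256 + 0.21 + 0.187 + 0.06 + 0.01 + 0 = 1.967
R0 > 1, so the population is growing.

growing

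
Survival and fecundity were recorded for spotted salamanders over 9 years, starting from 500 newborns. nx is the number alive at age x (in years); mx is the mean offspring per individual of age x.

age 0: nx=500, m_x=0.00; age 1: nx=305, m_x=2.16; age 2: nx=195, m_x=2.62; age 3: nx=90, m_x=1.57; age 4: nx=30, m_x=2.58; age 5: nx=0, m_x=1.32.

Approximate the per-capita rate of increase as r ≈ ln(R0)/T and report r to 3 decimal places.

0.587

lx = nx/n0 = nx/500: 1, 0.61, 0.39, 0.18, 0.06, 0
R0 = Σ lx·mx = 0 + 1.3176 + 1.0218 + 0.2826 + 0.1548 + 0 = 2.7768
Σ x·lx·mx = 4.8282; T = 4.8282/2.7768 = 1.73876…
r ≈ ln(R0)/T = ln(2.7768)/1.73876… = 0.58737… → 0.587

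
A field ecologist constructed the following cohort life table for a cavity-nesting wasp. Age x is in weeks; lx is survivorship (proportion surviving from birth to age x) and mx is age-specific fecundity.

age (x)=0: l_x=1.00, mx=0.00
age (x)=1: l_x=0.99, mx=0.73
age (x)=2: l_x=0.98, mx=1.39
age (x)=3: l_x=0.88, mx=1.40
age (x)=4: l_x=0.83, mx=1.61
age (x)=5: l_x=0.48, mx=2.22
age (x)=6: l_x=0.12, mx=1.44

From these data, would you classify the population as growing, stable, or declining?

R0 = Σ lx·mx = 0 + 0.7227 + 1.3622 + 1.232 + 1.3363 + 1.0656 + 0.1728 = 5.8916
R0 > 1, so the population is growing.

growing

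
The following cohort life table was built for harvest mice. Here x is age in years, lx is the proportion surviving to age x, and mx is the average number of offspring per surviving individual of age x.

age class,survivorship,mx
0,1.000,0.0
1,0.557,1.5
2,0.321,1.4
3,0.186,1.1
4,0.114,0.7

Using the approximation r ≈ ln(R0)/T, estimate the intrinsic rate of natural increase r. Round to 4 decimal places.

R0 = Σ lx·mx = 0 + 0.8355 + 0.4494 + 0.2046 + 0.0798 = 1.5693
Σ x·lx·mx = 2.6673; T = 2.6673/1.5693 = 1.69968…
r ≈ ln(R0)/T = ln(1.5693)/1.69968… = 0.265127… → 0.2651

0.2651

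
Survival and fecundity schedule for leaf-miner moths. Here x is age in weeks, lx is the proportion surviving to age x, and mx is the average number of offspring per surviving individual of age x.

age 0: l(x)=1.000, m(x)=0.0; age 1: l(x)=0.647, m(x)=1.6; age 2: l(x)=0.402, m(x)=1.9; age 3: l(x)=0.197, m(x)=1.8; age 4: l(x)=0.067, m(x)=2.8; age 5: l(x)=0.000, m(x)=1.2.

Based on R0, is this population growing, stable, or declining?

R0 = Σ lx·mx = 0 + 1.0352 + 0.7638 + 0.3546 + 0.1876 + 0 = 2.3412
R0 > 1, so the population is growing.

growing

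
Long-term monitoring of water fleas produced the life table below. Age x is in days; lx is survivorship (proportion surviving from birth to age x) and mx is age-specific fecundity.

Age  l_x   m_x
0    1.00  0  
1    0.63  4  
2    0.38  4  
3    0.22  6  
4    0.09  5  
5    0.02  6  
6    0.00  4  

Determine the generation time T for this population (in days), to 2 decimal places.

lx·mx: 0, 2.52, 1.52, 1.32, 0.45, 0.12, 0 → R0 = 5.93
x·lx·mx: 0, 2.52, 3.04, 3.96, 1.8, 0.6, 0 → Σ = 11.92
T = 11.92 / 5.93 = 2.010118… → 2.01

2.01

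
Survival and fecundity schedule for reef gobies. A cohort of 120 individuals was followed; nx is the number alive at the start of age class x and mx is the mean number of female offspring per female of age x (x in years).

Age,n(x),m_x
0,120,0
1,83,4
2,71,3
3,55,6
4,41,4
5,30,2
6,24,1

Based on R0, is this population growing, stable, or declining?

lx = nx/n0 = nx/120: 1, 0.69167…, 0.59167…, 0.45833…, 0.34167…, 0.25, 0.2
R0 = Σ lx·mx = 0 + 2.766667… + 1.775… + 2.75… + 1.366667… + 0.5 + 0.2 = 9.358333…
R0 > 1, so the population is growing.

growing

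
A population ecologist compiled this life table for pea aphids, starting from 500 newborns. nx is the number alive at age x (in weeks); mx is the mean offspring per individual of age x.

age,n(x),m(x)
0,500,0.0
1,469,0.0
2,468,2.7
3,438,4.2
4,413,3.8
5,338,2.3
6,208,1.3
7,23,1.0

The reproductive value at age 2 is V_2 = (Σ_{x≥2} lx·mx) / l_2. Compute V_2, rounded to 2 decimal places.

12.27

lx = nx/n0 = nx/500: 1, 0.938, 0.936, 0.876, 0.826, 0.676, 0.416, 0.046
lx·mx for x ≥ 2: 2.5272, 3.6792, 3.1388, 1.5548, 0.5408, 0.046 → sum = 11.4868
V_2 = 11.4868 / l_2 = 11.4868 / 0.936 = 12.272222… → 12.27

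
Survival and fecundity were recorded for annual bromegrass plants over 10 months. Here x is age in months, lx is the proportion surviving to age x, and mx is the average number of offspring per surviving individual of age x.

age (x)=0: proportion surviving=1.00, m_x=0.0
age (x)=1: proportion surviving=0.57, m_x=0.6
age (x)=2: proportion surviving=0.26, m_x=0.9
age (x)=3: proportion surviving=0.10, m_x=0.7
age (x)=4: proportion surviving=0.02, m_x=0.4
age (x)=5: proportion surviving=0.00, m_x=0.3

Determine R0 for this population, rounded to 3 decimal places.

lx·mx by age: 0, 0.342, 0.234, 0.07, 0.008, 0
R0 = Σ lx·mx = 0.654 → 0.654

0.654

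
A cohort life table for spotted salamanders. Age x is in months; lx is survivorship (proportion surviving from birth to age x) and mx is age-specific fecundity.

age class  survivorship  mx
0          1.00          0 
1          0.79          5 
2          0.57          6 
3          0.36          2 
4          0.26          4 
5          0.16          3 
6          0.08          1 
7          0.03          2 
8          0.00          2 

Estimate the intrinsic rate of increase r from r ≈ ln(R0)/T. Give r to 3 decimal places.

R0 = Σ lx·mx = 0 + 3.95 + 3.42 + 0.72 + 1.04 + 0.48 + 0.08 + 0.06 + 0 = 9.75
Σ x·lx·mx = 20.41; T = 20.41/9.75 = 2.09333…
r ≈ ln(R0)/T = ln(9.75)/2.09333… = 1.08787… → 1.088

1.088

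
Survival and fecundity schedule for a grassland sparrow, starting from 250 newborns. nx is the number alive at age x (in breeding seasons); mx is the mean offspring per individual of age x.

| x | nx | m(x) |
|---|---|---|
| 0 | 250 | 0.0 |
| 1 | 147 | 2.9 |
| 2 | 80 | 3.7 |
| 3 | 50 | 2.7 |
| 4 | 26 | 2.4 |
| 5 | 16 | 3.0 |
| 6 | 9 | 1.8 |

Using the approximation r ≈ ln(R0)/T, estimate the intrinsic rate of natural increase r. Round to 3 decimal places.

0.671

lx = nx/n0 = nx/250: 1, 0.588, 0.32, 0.2, 0.104, 0.064, 0.036
R0 = Σ lx·mx = 0 + 1.7052 + 1.184 + 0.54 + 0.2496 + 0.192 + 0.0648 = 3.9356
Σ x·lx·mx = 8.0404; T = 8.0404/3.9356 = 2.04299…
r ≈ ln(R0)/T = ln(3.9356)/2.04299… = 0.67062… → 0.671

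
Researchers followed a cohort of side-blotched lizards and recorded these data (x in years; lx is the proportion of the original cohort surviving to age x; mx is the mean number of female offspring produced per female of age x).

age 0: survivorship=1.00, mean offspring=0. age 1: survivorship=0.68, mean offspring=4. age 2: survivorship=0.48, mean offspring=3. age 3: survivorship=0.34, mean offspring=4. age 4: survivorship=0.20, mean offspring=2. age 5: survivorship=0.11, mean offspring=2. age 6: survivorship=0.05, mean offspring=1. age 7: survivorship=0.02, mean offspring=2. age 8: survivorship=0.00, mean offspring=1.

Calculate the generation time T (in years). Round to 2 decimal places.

lx·mx: 0, 2.72, 1.44, 1.36, 0.4, 0.22, 0.05, 0.04, 0 → R0 = 6.23
x·lx·mx: 0, 2.72, 2.88, 4.08, 1.6, 1.1, 0.3, 0.28, 0 → Σ = 12.96
T = 12.96 / 6.23 = 2.080257… → 2.08

2.08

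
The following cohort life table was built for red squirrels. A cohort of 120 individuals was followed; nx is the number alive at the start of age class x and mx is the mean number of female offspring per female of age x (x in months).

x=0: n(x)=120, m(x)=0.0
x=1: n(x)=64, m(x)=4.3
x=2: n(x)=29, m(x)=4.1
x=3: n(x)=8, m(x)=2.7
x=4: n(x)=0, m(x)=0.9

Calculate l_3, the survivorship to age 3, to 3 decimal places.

0.067

l_3 = n_3/n_0 = 8/120 = 0.066667… → 0.067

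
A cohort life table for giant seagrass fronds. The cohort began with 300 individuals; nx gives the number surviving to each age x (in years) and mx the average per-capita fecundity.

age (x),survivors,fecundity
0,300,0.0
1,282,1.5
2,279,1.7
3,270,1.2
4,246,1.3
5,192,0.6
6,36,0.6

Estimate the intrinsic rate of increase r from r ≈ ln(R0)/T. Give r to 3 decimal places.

lx = nx/n0 = nx/300: 1, 0.94, 0.93, 0.9, 0.82, 0.64, 0.12
R0 = Σ lx·mx = 0 + 1.41 + 1.581 + 1.08 + 1.066 + 0.384 + 0.072 = 5.593
Σ x·lx·mx = 14.428; T = 14.428/5.593 = 2.57965…
r ≈ ln(R0)/T = ln(5.593)/2.57965… = 0.66734… → 0.667

0.667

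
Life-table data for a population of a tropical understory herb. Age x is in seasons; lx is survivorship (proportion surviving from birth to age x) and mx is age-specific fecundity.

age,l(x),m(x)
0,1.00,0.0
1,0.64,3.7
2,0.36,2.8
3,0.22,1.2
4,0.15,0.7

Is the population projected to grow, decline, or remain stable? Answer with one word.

growing

R0 = Σ lx·mx = 0 + 2.368 + 1.008 + 0.264 + 0.105 = 3.745
R0 > 1, so the population is growing.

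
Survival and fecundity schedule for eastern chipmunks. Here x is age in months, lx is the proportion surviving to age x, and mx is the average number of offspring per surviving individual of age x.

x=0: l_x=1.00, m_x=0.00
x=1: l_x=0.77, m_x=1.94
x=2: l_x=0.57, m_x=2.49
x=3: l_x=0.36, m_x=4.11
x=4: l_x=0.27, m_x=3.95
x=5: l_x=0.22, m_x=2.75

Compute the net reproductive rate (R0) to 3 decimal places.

lx·mx by age: 0, 1.4938, 1.4193, 1.4796, 1.0665, 0.605
R0 = Σ lx·mx = 6.0642 → 6.064

6.064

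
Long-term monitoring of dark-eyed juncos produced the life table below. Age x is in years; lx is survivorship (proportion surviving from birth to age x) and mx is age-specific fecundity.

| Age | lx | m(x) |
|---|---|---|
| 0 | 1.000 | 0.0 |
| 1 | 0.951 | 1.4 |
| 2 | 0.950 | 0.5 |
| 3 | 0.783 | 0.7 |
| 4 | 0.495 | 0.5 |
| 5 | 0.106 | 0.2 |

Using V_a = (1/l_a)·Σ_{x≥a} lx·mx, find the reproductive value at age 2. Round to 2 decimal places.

1.36

lx·mx for x ≥ 2: 0.475, 0.5481, 0.2475, 0.0212 → sum = 1.2918
V_2 = 1.2918 / l_2 = 1.2918 / 0.95 = 1.359789… → 1.36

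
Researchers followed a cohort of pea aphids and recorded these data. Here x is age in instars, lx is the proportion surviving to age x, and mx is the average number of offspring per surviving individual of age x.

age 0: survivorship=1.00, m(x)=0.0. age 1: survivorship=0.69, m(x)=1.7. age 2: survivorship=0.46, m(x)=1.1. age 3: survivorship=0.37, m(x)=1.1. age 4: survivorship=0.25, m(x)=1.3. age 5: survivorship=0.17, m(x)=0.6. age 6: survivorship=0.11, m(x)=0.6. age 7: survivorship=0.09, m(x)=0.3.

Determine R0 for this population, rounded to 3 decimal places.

2.606

lx·mx by age: 0, 1.173, 0.506, 0.407, 0.325, 0.102, 0.066, 0.027
R0 = Σ lx·mx = 2.606 → 2.606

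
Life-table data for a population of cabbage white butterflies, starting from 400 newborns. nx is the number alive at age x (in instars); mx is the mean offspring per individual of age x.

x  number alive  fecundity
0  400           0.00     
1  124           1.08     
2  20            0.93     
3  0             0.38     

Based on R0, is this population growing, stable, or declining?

declining

lx = nx/n0 = nx/400: 1, 0.31, 0.05, 0
R0 = Σ lx·mx = 0 + 0.3348 + 0.0465 + 0 = 0.3813
R0 < 1, so the population is declining.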